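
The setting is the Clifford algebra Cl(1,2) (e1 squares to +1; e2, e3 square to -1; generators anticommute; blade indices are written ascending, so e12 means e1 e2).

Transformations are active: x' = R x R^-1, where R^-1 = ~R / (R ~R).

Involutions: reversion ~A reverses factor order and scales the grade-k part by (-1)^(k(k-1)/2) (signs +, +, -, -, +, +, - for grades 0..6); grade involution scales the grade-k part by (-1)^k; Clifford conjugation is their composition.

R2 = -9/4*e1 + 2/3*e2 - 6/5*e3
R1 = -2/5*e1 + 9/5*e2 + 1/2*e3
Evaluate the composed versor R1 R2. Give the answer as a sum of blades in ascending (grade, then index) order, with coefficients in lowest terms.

Distribute over the terms of R1 (each basis-blade product reordered to ascending indices, repeated generators contracted through their squares):
(-2/5*e1) R2 = 9/10 - 4/15*e12 + 12/25*e13
(9/5*e2) R2 = -6/5 + 81/20*e12 - 54/25*e23
(1/2*e3) R2 = 3/5 + 9/8*e13 - 1/3*e23
Summing the partial products and collecting blades:
Answer: 3/10 + 227/60*e12 + 321/200*e13 - 187/75*e23


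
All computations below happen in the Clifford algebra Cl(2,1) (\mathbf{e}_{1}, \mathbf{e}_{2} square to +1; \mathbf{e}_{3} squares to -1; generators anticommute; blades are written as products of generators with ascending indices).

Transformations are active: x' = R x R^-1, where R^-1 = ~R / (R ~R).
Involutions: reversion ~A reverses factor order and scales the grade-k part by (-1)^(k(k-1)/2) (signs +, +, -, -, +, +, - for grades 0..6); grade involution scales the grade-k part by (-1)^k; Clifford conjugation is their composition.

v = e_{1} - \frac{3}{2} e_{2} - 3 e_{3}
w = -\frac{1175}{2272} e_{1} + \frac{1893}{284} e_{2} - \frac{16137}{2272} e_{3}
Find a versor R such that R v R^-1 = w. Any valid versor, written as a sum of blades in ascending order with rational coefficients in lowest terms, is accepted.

Reasoning: v^2 = w^2 = -\frac{23}{4} since conjugation preserves the quadratic form; R = v + w = \frac{1097}{2272} e_{1} + \frac{1467}{284} e_{2} - \frac{22953}{2272} e_{3} is then valid when invertible, keeping its own part and reversing (v - w)/2.
Answer: \frac{1097}{2272} e_{1} + \frac{1467}{284} e_{2} - \frac{22953}{2272} e_{3}


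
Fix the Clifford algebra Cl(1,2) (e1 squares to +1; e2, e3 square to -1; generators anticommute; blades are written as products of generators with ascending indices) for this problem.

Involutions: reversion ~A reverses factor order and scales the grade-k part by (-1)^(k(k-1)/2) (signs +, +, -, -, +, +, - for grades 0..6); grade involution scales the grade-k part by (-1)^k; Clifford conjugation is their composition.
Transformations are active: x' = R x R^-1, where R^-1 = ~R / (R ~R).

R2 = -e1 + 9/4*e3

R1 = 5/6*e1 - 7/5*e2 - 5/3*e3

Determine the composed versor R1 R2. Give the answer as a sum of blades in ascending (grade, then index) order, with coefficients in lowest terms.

Distribute over the terms of R2 (each basis-blade product reordered to ascending indices, repeated generators contracted through their squares):
R1 (-e1) = -5/6 - 7/5*e1 e2 - 5/3*e1 e3
R1 (9/4*e3) = 15/4 + 15/8*e1 e3 - 63/20*e2 e3
Summing the partial products and collecting blades:
Answer: 35/12 - 7/5*e1 e2 + 5/24*e1 e3 - 63/20*e2 e3


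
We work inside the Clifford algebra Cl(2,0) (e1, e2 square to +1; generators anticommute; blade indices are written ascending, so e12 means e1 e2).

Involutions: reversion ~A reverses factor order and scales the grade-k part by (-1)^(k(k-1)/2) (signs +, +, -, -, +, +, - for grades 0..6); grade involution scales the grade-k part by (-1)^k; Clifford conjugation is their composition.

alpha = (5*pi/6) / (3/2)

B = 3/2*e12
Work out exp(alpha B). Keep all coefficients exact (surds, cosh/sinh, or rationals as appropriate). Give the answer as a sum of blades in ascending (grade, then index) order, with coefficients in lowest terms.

B^2 = (3/2)^2*(e12)^2 = 9/4*(-1) = -9/4 (a basis 2-blade squares to minus the product of its generators' squares).
B^2 = -9/4 — since the square is negative, the closed form is circular: l = 3/2, alpha*l = 5*pi/6, so exp(alpha B) = cos(5*pi/6) + (sin(5*pi/6)/(3/2))*B = -sqrt(3)/2 + (1/3)*B.
Answer: -sqrt(3)/2 + 1/2*e12


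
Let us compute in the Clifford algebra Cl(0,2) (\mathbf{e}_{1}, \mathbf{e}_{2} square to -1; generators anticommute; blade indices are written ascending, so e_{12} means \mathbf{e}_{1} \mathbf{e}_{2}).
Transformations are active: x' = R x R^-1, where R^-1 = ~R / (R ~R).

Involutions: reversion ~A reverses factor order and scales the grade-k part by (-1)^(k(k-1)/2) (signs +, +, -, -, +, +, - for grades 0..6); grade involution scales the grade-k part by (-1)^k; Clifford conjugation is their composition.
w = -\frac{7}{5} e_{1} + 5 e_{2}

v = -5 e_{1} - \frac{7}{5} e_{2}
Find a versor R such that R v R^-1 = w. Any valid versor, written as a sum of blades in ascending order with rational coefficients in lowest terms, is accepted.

Equal squares first: v^2 = w^2 = -\frac{674}{25}. Then v + w = -\frac{32}{5} e_{1} + \frac{18}{5} e_{2} is a versor taking v to w, provided it is invertible.
Answer: -\frac{32}{5} e_{1} + \frac{18}{5} e_{2}


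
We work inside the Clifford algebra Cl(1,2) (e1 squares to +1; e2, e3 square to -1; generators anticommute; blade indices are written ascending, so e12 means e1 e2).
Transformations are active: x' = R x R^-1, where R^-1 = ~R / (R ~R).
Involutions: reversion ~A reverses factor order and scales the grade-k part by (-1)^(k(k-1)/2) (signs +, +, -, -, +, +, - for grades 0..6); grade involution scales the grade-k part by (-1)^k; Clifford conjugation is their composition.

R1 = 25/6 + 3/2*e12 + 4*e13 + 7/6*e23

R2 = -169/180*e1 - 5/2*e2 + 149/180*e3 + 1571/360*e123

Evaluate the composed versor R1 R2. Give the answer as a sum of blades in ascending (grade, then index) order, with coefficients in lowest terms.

Distribute over the terms of R1 (each basis-blade product reordered to ascending indices, repeated generators contracted through their squares):
(25/6) R2 = -845/216*e1 - 125/12*e2 + 745/216*e3 + 7855/432*e123
(3/2*e12) R2 = 15/4*e1 + 169/120*e2 + 1571/240*e3 + 149/120*e123
(4*e13) R2 = -149/45*e1 - 1571/90*e2 + 169/45*e3 + 10*e123
(7/6*e23) R2 = -10997/2160*e1 - 1043/1080*e2 - 35/12*e3 - 1183/1080*e123
Summing the partial products and collecting blades:
Answer: -18499/2160*e1 - 3703/135*e2 + 23401/2160*e3 + 6799/240*e123


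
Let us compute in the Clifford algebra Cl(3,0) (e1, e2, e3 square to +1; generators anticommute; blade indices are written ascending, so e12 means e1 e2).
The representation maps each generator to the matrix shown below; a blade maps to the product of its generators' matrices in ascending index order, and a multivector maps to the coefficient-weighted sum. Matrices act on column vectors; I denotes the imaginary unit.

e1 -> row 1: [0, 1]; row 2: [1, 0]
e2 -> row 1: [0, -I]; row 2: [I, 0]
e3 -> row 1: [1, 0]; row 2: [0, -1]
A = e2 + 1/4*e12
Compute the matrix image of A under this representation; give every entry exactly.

Bivector images (products of the table entries): rho(e12) = rho(e1)rho(e2) = row 1: [I, 0]; row 2: [0, -I].
M = (1)*rho(e2) + (1/4)*rho(e12), summed entrywise:
Answer: row 1: [I/4, -I]; row 2: [I, -I/4]


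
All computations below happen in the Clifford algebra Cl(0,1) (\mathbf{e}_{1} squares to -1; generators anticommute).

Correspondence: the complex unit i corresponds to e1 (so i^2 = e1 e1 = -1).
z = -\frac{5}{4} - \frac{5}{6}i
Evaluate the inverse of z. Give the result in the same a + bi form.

In blades: z = -\frac{5}{4} - \frac{5}{6} e_{1}.
With qbar = -\frac{5}{4} + \frac{5}{6} e_{1} (scalar fixed, mapped units negated), z qbar = \frac{325}{144} (the sum of squared coefficients), so z^-1 = qbar / (\frac{325}{144}) = -\frac{36}{65} + \frac{24}{65} e_{1}; translating back:
Answer: -\frac{36}{65} + \frac{24}{65}i


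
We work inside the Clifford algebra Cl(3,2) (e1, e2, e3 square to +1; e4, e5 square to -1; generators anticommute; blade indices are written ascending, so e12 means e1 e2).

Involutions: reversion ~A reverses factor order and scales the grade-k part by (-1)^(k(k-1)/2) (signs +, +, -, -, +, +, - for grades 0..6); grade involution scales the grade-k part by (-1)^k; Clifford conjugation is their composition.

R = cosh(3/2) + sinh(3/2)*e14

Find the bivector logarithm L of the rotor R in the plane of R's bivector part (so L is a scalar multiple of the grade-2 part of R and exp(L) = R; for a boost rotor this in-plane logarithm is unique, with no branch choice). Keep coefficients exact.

The scalar part of R is cosh(3/2), giving the rapidity magnitude (cosh is even); the bivector part supplies orientation, its quotient by sinh of the rapidity is the plane, and L = rapidity * plane — unique in that plane, since flipping both signs leaves L unchanged.
Concretely: cosh(rapidity) = cosh(3/2) gives rapidity = ±3/2, and since rapidity/sinh(rapidity) is even the sign is immaterial: L = (rapidity/sinh(rapidity)) * <R>_2 = (3/(2*sinh(3/2))) * <R>_2.
Answer: 3/2*e14


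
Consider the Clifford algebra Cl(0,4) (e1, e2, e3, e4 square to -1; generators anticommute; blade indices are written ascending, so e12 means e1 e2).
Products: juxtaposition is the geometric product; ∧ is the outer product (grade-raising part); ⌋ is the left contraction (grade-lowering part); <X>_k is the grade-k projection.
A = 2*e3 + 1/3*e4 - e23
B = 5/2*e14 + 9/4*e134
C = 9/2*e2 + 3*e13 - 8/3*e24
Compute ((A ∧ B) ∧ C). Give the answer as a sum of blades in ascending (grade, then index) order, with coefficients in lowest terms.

step 1: -5*e134 - 5/2*e1234
step 2: -45/2*e1234
Answer: -45/2*e1234


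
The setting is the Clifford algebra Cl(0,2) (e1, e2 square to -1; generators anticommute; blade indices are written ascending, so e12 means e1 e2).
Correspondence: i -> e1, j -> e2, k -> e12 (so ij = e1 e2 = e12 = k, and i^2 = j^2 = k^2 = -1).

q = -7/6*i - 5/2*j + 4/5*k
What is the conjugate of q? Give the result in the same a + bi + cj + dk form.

In blades: q = -7/6*e1 - 5/2*e2 + 4/5*e12.
Conjugation here is Clifford conjugation: the scalar is fixed and the grade-1 and grade-2 blades all flip sign, giving 7/6*e1 + 5/2*e2 - 4/5*e12; translating back:
Answer: 7/6*i + 5/2*j - 4/5*k


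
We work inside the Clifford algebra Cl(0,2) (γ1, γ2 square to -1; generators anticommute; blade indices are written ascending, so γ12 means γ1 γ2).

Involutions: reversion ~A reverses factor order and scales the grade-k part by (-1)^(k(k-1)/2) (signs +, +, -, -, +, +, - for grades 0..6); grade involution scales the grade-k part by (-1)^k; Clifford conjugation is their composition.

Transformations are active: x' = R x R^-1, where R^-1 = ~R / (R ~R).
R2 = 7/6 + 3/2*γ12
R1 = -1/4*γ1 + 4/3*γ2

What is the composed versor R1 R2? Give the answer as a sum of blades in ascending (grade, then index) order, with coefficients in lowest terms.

Distribute over the terms of R1 (each basis-blade product reordered to ascending indices, repeated generators contracted through their squares):
(-1/4*γ1) R2 = -7/24*γ1 + 3/8*γ2
(4/3*γ2) R2 = 2*γ1 + 14/9*γ2
Summing the partial products and collecting blades:
Answer: 41/24*γ1 + 139/72*γ2


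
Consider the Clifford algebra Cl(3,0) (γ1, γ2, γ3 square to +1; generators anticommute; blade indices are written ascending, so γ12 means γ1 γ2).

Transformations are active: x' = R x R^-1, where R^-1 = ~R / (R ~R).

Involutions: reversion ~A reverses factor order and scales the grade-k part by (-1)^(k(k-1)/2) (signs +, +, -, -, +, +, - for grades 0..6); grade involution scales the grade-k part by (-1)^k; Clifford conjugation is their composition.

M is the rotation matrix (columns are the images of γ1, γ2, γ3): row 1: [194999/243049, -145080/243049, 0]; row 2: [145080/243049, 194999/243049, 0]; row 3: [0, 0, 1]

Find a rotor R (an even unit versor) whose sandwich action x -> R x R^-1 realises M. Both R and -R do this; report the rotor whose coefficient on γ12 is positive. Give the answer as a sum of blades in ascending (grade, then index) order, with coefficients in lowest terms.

Method: write R = a + b12*γ12 + b13*γ13 + b23*γ23 with a^2 + b12^2 + b13^2 + b23^2 = 1 (so R^-1 = ~R). Expanding the columns R e_j ~R gives tr M = 4a^2 - 1 and, from the antisymmetric part, M21 - M12 = -4a*b12, M13 - M31 = 4a*b13, M32 - M23 = -4a*b23.
Here tr M = 633047/243049, so a^2 = (1 + tr M)/4 = 219024/243049 and a = ±468/493. Taking a = 468/493: M21 - M12 = 290160/243049, M13 - M31 = 0, M32 - M23 = 0, giving b12 = -155/493, b13 = 0, b23 = 0, i.e. R = 468/493 - 155/493*γ12.
Its γ12 coefficient is negative, so report the other preimage -R.
Answer: -468/493 + 155/493*γ12. Recall the cover is two-to-one: with M of trace 633047/243049, both preimages act alike, and the stated γ12 sign chooses the sheet.


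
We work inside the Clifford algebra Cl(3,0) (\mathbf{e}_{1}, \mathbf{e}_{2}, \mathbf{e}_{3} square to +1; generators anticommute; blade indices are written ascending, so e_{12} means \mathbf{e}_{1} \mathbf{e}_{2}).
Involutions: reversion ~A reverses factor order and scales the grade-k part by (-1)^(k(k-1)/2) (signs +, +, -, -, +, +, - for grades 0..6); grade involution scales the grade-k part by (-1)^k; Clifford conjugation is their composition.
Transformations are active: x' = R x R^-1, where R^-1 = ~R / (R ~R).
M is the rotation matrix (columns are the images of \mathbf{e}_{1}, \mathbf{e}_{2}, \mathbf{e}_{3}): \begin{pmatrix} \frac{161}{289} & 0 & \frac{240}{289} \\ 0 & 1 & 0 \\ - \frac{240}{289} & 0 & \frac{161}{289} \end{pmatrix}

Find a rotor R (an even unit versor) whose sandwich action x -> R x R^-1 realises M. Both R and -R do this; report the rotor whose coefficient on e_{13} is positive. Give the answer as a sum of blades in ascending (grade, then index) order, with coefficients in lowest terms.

Method: write R = a + b12*e_{12} + b13*e_{13} + b23*e_{23} with a^2 + b12^2 + b13^2 + b23^2 = 1 (so R^-1 = ~R). Expanding the columns R e_j ~R gives tr M = 4a^2 - 1 and, from the antisymmetric part, M21 - M12 = -4a*b12, M13 - M31 = 4a*b13, M32 - M23 = -4a*b23.
Here tr M = \frac{611}{289}, so a^2 = (1 + tr M)/4 = \frac{225}{289} and a = ±\frac{15}{17}. Taking a = \frac{15}{17}: M21 - M12 = 0, M13 - M31 = \frac{480}{289}, M32 - M23 = 0, giving b12 = 0, b13 = \frac{8}{17}, b23 = 0, i.e. R = \frac{15}{17} + \frac{8}{17} e_{13}.
Its e_{13} coefficient is already positive.
Answer: \frac{15}{17} + \frac{8}{17} e_{13}. Uniqueness: Spin(3) -> SO(3) maps R and -R to the same rotation of trace \frac{611}{289}; fixing the sign of the e_{13} coefficient removes the ambiguity.


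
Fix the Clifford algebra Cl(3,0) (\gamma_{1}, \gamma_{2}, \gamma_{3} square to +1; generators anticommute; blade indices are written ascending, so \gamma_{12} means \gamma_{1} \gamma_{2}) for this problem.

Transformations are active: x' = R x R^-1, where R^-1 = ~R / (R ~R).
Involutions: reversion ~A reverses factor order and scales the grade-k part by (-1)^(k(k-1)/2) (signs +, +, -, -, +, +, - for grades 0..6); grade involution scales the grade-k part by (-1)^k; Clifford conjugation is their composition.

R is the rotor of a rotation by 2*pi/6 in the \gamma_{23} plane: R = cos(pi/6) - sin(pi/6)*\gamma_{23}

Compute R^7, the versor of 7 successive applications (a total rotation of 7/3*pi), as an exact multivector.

Because a rotor carries half the rotation angle, composing 7 copies of this \gamma_{23}-plane rotor multiplies the phase: 7*(pi/6) = \frac{7 \pi}{6}, hence R^7 = cos(\frac{7 \pi}{6}) - sin(\frac{7 \pi}{6})*\gamma_{23}.
cos(\frac{7 \pi}{6}) = - \frac{\sqrt{3}}{2} and sin(\frac{7 \pi}{6}) = - \frac{1}{2}, so R^7 = - \frac{\sqrt{3}}{2} + \frac{1}{2} \gamma_{23}. The net rotation is 1/3*pi (after discarding 1 full turn, each of which contributes a factor -1 to the rotor); the rotor keeps the half-angle phase exactly.
Answer: - \frac{\sqrt{3}}{2} + \frac{1}{2} \gamma_{23}


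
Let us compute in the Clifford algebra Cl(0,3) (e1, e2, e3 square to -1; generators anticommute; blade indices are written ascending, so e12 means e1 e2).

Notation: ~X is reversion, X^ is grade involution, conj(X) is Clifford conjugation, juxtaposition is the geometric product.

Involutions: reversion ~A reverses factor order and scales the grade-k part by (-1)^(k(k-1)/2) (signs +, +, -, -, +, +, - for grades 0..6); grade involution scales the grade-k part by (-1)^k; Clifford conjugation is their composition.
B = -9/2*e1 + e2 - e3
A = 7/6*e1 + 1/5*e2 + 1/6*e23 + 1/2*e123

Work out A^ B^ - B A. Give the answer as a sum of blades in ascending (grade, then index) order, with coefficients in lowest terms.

first term: 101/20 - 1/6*e2 - 1/6*e3 + 77/30*e12 - 2/3*e13 + 41/20*e23 + 3/4*e123
second term: 101/20 - 1/6*e2 - 1/6*e3 - 47/30*e12 + 5/3*e13 + 49/20*e23 - 3/4*e123
Answer: 62/15*e12 - 7/3*e13 - 2/5*e23 + 3/2*e123


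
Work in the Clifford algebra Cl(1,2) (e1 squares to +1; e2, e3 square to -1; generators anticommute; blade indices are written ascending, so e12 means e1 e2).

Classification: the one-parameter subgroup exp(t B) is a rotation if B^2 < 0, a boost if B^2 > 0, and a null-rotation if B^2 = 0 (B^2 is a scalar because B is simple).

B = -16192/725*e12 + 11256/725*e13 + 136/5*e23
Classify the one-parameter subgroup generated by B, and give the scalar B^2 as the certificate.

B^2 term by term: the squares give (-16192/725)^2*(e12)^2 + (11256/725)^2*(e13)^2 + (136/5)^2*(e23)^2 = 262180864/525625*(+1) + 126697536/525625*(+1) + 18496/25*(-1) = 0 (each basis 2-blade squares to minus the product of its generators' squares); cross terms between blades sharing an index anticommute and cancel. So B^2 = 0.
Answer: null-rotation, certificate B^2 = 0. The invariant at work: B^2 = 0 is unchanged by conjugation, hence its sign classifies the subgroup whatever basis B is written in.


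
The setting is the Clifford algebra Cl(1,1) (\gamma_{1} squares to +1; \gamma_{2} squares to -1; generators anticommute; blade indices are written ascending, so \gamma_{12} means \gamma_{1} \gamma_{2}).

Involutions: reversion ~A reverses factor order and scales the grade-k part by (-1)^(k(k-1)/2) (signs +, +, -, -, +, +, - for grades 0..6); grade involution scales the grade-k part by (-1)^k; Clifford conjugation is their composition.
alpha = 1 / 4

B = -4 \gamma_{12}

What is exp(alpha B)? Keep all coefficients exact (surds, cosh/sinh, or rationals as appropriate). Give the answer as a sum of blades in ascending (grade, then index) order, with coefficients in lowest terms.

B^2 = (-4)^2*(\gamma_{12})^2 = 16*(+1) = 16 (a basis 2-blade squares to minus the product of its generators' squares).
B^2 = 16 — the positive square puts this in the hyperbolic regime; l = 4, alpha*l = 1, so exp(alpha B) = cosh(1) + (sinh(1)/4)*B = \cosh{\left(1 \right)} + (\frac{\sinh{\left(1 \right)}}{4})*B.
Answer: \cosh{\left(1 \right)} - \sinh{\left(1 \right)} \gamma_{12}


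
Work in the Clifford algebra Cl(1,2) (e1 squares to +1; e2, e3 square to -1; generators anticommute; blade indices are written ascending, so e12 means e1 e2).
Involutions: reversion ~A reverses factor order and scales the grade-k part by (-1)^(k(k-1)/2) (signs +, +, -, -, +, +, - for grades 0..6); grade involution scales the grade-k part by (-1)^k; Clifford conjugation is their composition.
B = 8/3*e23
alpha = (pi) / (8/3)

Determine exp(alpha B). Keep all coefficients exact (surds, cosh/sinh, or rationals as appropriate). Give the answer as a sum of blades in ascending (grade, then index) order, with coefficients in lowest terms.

B^2 = (8/3)^2*(e23)^2 = 64/9*(-1) = -64/9 (a basis 2-blade squares to minus the product of its generators' squares).
B^2 = -64/9 — the negative square puts this in the circular regime; l = 8/3, alpha*l = pi, so exp(alpha B) = cos(pi) + (sin(pi)/(8/3))*B = -1 + (0)*B.
Answer: -1


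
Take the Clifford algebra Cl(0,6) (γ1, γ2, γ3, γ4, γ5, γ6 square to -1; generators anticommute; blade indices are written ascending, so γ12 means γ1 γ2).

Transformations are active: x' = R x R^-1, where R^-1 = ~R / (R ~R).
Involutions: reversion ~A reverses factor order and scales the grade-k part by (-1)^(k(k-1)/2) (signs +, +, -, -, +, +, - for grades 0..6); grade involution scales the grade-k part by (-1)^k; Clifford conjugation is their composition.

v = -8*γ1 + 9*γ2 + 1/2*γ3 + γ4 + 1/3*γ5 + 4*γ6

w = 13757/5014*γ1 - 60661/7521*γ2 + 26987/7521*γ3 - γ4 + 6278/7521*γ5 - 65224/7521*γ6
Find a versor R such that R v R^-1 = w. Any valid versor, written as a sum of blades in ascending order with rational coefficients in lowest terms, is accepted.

Key observation: q(v) = q(w) = -5845/36 (sandwiches preserve the norm), so R = v + w = -26355/5014*γ1 + 7028/7521*γ2 + 61495/15042*γ3 + 8785/7521*γ5 - 35140/7521*γ6 works whenever it is invertible — the component of v along it is kept and (v - w)/2 reverses, sending v to w.
Answer: -26355/5014*γ1 + 7028/7521*γ2 + 61495/15042*γ3 + 8785/7521*γ5 - 35140/7521*γ6


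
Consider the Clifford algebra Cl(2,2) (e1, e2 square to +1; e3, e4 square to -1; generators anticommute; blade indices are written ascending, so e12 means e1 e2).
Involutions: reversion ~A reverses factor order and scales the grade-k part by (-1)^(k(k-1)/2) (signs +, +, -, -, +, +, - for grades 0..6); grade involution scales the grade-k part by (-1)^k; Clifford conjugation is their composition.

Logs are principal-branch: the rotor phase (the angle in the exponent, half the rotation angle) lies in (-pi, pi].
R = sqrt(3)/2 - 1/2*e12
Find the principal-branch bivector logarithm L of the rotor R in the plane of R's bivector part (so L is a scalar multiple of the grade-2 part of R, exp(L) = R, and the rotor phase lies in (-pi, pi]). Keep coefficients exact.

The scalar part of R is sqrt(3)/2, so the principal-branch rotor phase is pinned; divide the bivector part by its sine to get the unit plane — L is the phase times that plane.
Concretely: cos(phase) = sqrt(3)/2 gives phase = ±pi/6, and since phase/sin(phase) is even the sign is immaterial: L = (phase/sin(phase)) * <R>_2 = (pi/3) * <R>_2.
Answer: -pi/6*e12


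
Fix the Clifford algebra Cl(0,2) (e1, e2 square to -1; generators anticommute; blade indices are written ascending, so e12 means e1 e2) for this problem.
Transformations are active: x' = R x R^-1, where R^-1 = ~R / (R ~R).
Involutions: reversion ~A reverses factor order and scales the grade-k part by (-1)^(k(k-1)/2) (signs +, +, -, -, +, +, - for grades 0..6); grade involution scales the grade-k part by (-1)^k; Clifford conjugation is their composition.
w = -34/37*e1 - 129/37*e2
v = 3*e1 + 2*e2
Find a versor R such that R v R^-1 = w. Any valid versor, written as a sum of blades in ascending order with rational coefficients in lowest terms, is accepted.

The midline construction: v and w both square to -13, so reflecting in their sum 77/37*e1 - 55/37*e2 exchanges them.
Answer: 77/37*e1 - 55/37*e2


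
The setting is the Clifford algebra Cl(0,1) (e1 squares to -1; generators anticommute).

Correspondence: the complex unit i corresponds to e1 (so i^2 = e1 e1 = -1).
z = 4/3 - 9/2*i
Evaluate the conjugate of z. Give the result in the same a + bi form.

In blades: z = 4/3 - 9/2*e1.
Conjugation here is Clifford conjugation: the scalar is fixed and the grade-1 and grade-2 blades all flip sign, giving 4/3 + 9/2*e1; translating back:
Answer: 4/3 + 9/2*i


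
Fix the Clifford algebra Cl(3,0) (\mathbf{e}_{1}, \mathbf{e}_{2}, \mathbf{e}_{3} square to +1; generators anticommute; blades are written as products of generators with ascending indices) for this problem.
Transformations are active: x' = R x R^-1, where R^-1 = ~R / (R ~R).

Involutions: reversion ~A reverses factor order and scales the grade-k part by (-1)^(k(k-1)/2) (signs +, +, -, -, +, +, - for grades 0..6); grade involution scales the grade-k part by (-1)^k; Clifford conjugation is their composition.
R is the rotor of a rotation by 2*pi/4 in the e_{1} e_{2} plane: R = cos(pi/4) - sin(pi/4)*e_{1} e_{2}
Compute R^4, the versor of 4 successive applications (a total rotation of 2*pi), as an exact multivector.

Rotor phase runs at HALF the rotation angle; powers of one rotor simply add phase, so after 4 steps in e_{1} e_{2} the phase is 4*pi/4 = \pi and R^4 = cos(\pi) - sin(\pi)*e_{1} e_{2}.
cos(\pi) = -1 and sin(\pi) = 0, so R^4 = -1. The total rotation 2*pi is 1 full turn, so every vector returns to itself, yet the rotor is -1, on the OTHER sheet of the double cover (an odd number of 2*pi turns).
Answer: -1


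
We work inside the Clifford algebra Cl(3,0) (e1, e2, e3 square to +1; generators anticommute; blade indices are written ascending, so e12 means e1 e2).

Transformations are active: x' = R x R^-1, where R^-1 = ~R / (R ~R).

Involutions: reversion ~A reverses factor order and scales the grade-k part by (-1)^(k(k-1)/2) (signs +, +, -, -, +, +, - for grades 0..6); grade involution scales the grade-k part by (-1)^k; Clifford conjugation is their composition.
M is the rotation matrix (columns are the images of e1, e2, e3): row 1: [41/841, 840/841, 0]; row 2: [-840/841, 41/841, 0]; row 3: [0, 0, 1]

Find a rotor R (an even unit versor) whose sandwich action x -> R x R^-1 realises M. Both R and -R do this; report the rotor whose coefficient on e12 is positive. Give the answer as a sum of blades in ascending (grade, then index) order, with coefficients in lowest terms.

Method: write R = a + b12*e12 + b13*e13 + b23*e23 with a^2 + b12^2 + b13^2 + b23^2 = 1 (so R^-1 = ~R). Expanding the columns R e_j ~R gives tr M = 4a^2 - 1 and, from the antisymmetric part, M21 - M12 = -4a*b12, M13 - M31 = 4a*b13, M32 - M23 = -4a*b23.
Here tr M = 923/841, so a^2 = (1 + tr M)/4 = 441/841 and a = ±21/29. Taking a = 21/29: M21 - M12 = -1680/841, M13 - M31 = 0, M32 - M23 = 0, giving b12 = 20/29, b13 = 0, b23 = 0, i.e. R = 21/29 + 20/29*e12.
Its e12 coefficient is already positive.
Answer: 21/29 + 20/29*e12. Sheet selection: the two-to-one cover makes ±R indistinguishable at the matrix level (trace 923/841), so uniqueness comes from the required sign on e12.


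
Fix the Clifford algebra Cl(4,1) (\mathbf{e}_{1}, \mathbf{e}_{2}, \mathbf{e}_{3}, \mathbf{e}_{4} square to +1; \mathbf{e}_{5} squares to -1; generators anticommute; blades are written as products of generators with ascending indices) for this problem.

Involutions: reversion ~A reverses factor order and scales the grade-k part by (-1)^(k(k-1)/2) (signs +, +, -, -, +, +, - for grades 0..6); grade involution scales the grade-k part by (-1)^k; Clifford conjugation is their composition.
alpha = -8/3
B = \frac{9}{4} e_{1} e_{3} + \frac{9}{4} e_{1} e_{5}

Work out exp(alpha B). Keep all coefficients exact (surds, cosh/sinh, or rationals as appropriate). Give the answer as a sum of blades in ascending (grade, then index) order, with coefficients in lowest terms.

B^2 term by term: the squares give (\frac{9}{4})^2*(e_{1} e_{3})^2 + (\frac{9}{4})^2*(e_{1} e_{5})^2 = \frac{81}{16}*(-1) + \frac{81}{16}*(+1) = 0 (each basis 2-blade squares to minus the product of its generators' squares); cross terms between blades sharing an index anticommute and cancel. So B^2 = 0.
B^2 = 0, so the series truncates immediately: exp(alpha B) = 1 + alpha B (parabolic case).
Answer: 1 - 6 e_{1} e_{3} - 6 e_{1} e_{5}


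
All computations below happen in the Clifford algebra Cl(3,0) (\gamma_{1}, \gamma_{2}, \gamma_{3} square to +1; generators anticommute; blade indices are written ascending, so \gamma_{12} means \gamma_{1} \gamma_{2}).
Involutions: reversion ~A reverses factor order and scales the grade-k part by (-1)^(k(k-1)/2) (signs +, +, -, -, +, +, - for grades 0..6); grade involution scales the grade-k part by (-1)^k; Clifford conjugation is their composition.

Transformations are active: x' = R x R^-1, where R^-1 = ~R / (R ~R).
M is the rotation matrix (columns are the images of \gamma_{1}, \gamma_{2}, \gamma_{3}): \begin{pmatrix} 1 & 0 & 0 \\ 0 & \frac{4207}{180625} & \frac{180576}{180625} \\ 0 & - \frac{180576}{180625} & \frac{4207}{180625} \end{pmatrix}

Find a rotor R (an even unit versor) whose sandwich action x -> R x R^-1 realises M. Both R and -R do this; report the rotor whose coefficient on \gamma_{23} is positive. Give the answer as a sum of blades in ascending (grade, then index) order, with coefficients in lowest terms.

Method: write R = a + b12*\gamma_{12} + b13*\gamma_{13} + b23*\gamma_{23} with a^2 + b12^2 + b13^2 + b23^2 = 1 (so R^-1 = ~R). Expanding the columns R e_j ~R gives tr M = 4a^2 - 1 and, from the antisymmetric part, M21 - M12 = -4a*b12, M13 - M31 = 4a*b13, M32 - M23 = -4a*b23.
Here tr M = \frac{189039}{180625}, so a^2 = (1 + tr M)/4 = \frac{92416}{180625} and a = ±\frac{304}{425}. Taking a = \frac{304}{425}: M21 - M12 = 0, M13 - M31 = 0, M32 - M23 = -\frac{361152}{180625}, giving b12 = 0, b13 = 0, b23 = \frac{297}{425}, i.e. R = \frac{304}{425} + \frac{297}{425} \gamma_{23}.
Its \gamma_{23} coefficient is already positive.
Answer: \frac{304}{425} + \frac{297}{425} \gamma_{23}. Uniqueness: Spin(3) -> SO(3) maps R and -R to the same rotation of trace \frac{189039}{180625}; fixing the sign of the \gamma_{23} coefficient removes the ambiguity.


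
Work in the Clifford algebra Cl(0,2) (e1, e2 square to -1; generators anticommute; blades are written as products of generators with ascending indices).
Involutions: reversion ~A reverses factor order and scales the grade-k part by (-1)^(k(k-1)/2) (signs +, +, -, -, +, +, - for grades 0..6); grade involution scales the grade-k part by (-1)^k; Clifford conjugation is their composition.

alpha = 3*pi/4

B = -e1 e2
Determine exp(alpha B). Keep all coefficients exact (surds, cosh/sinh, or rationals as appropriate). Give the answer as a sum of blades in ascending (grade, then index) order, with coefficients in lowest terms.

B^2 = (-1)^2*(e1 e2)^2 = 1*(-1) = -1 (a basis 2-blade squares to minus the product of its generators' squares).
B^2 = -1 — circular case — the even/odd split gives cos and sin: l = 1, alpha*l = 3*pi/4, so exp(alpha B) = cos(3*pi/4) + (sin(3*pi/4)/1)*B = -sqrt(2)/2 + (sqrt(2)/2)*B.
Answer: -sqrt(2)/2 - sqrt(2)/2*e1 e2


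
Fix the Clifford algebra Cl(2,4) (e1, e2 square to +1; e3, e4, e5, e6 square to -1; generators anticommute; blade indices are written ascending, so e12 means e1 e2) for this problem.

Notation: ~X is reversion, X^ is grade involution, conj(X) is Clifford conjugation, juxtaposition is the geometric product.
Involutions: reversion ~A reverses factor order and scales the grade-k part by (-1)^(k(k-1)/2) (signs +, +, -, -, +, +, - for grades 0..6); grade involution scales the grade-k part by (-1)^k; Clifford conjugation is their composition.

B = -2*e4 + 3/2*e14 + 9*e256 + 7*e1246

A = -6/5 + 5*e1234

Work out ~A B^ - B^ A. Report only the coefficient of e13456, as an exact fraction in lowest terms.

first term: -12/5*e4 - 9/5*e14 + 15/2*e23 + 35*e36 - 10*e123 + 54/5*e256 - 42/5*e1246 - 45*e13456
second term: -12/5*e4 - 9/5*e14 + 15/2*e23 - 35*e36 + 10*e123 + 54/5*e256 - 42/5*e1246 + 45*e13456
Answer: -90


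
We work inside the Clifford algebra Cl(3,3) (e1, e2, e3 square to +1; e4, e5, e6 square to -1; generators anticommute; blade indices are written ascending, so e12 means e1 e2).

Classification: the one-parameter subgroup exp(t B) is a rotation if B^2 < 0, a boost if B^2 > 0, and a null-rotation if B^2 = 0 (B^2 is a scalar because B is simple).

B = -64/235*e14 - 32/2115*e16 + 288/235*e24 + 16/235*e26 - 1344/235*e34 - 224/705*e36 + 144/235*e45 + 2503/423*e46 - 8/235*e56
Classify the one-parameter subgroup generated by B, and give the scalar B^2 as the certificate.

B^2 term by term: the squares give (-64/235)^2*(e14)^2 + (-32/2115)^2*(e16)^2 + (288/235)^2*(e24)^2 + (16/235)^2*(e26)^2 + (-1344/235)^2*(e34)^2 + (-224/705)^2*(e36)^2 + (144/235)^2*(e45)^2 + (2503/423)^2*(e46)^2 + (-8/235)^2*(e56)^2 = 4096/55225*(+1) + 1024/4473225*(+1) + 82944/55225*(+1) + 256/55225*(+1) + 1806336/55225*(+1) + 50176/497025*(+1) + 20736/55225*(-1) + 6265009/178929*(-1) + 64/55225*(-1) = -1 (each basis 2-blade squares to minus the product of its generators' squares); cross terms between blades sharing an index anticommute and cancel; the commuting (index-disjoint) pairs give grade-4 terms 2*c*c'*(blade product), which cancel blade by blade — e1246: 2048/55225 - 2048/55225 = 0; e1346: -28672/165675 + 28672/165675 = 0; e1456: 1024/55225 - 1024/55225 = 0; e2346: 43008/55225 - 43008/55225 = 0; e2456: -4608/55225 + 4608/55225 = 0; e3456: 21504/55225 - 21504/55225 = 0 — confirming B is simple. So B^2 = -1.
Answer: rotation, certificate B^2 = -1. The invariant at work: B^2 = -1 is unchanged by conjugation, hence its sign classifies the subgroup whatever basis B is written in.


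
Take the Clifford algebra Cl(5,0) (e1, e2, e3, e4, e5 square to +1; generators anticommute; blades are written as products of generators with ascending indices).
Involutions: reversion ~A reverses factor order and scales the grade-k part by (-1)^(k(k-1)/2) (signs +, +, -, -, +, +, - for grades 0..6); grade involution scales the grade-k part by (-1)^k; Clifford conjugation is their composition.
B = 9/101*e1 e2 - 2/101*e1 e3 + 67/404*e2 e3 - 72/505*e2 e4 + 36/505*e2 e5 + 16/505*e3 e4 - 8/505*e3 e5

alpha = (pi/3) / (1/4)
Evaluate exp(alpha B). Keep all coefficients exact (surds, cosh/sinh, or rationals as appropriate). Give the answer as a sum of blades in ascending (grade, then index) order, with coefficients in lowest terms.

B^2 term by term: the squares give (9/101)^2*(e1 e2)^2 + (-2/101)^2*(e1 e3)^2 + (67/404)^2*(e2 e3)^2 + (-72/505)^2*(e2 e4)^2 + (36/505)^2*(e2 e5)^2 + (16/505)^2*(e3 e4)^2 + (-8/505)^2*(e3 e5)^2 = 81/10201*(-1) + 4/10201*(-1) + 4489/163216*(-1) + 5184/255025*(-1) + 1296/255025*(-1) + 256/255025*(-1) + 64/255025*(-1) = -1/16 (each basis 2-blade squares to minus the product of its generators' squares); cross terms between blades sharing an index anticommute and cancel; the commuting (index-disjoint) pairs give grade-4 terms 2*c*c'*(blade product), which cancel blade by blade — e1 e2 e3 e4: 288/51005 - 288/51005 = 0; e1 e2 e3 e5: -144/51005 + 144/51005 = 0; e2 e3 e4 e5: -1152/255025 + 1152/255025 = 0 — confirming B is simple. So B^2 = -1/16.
B^2 = -1/16 — since the square is negative, the closed form is circular: l = 1/4, alpha*l = pi/3, so exp(alpha B) = cos(pi/3) + (sin(pi/3)/(1/4))*B = 1/2 + (2*sqrt(3))*B.
Answer: 1/2 + 18*sqrt(3)/101*e1 e2 - 4*sqrt(3)/101*e1 e3 + 67*sqrt(3)/202*e2 e3 - 144*sqrt(3)/505*e2 e4 + 72*sqrt(3)/505*e2 e5 + 32*sqrt(3)/505*e3 e4 - 16*sqrt(3)/505*e3 e5


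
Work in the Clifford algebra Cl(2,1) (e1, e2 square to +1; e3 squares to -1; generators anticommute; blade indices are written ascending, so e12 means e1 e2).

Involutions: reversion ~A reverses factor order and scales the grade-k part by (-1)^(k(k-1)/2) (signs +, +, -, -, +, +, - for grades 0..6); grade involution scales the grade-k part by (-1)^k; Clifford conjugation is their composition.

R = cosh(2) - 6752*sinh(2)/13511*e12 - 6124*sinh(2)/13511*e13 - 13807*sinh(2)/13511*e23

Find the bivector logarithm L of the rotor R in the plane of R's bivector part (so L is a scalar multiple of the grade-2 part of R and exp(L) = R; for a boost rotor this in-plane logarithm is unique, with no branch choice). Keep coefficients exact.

The scalar part of R is cosh(2), so cosh pins the rapidity up to sign — the sign comes from the bivector part; dividing that part by sinh of the rapidity yields the plane, and the in-plane L = rapidity * plane is unique because the two sign choices cancel.
Concretely: cosh(rapidity) = cosh(2) gives rapidity = ±2, and since rapidity/sinh(rapidity) is even the sign is immaterial: L = (rapidity/sinh(rapidity)) * <R>_2 = (2/sinh(2)) * <R>_2.
Answer: -13504/13511*e12 - 12248/13511*e13 - 27614/13511*e23


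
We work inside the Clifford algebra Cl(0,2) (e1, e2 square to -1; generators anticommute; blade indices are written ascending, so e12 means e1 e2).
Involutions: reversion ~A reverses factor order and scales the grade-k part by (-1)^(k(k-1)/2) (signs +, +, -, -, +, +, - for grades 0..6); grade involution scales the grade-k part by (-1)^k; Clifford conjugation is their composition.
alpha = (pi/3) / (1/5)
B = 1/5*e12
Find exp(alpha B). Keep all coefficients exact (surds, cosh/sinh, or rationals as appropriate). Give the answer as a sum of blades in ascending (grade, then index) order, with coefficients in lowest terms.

B^2 = (1/5)^2*(e12)^2 = 1/25*(-1) = -1/25 (a basis 2-blade squares to minus the product of its generators' squares).
B^2 = -1/25 — the series telescopes trigonometrically here: l = 1/5, alpha*l = pi/3, so exp(alpha B) = cos(pi/3) + (sin(pi/3)/(1/5))*B = 1/2 + (5*sqrt(3)/2)*B.
Answer: 1/2 + sqrt(3)/2*e12


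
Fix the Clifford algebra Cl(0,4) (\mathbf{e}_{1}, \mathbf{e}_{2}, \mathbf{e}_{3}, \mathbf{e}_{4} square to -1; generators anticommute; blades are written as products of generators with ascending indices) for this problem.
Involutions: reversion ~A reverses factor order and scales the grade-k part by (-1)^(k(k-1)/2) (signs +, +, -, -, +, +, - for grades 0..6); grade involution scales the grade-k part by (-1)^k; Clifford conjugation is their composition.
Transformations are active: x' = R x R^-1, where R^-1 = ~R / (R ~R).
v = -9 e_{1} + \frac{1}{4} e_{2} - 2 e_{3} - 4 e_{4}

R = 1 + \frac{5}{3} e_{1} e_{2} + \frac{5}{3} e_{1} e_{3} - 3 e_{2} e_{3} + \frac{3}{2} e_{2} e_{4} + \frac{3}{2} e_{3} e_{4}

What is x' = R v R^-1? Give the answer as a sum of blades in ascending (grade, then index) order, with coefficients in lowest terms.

~R = 1 - \frac{5}{3} e_{1} e_{2} - \frac{5}{3} e_{1} e_{3} + 3 e_{2} e_{3} - \frac{3}{2} e_{2} e_{4} - \frac{3}{2} e_{3} e_{4}, and R ~R = \frac{361}{18}, so R^-1 = ~R / (\frac{361}{18}).
R v = -\frac{73}{12} e_{1} - \frac{59}{4} e_{2} - \frac{47}{4} e_{3} - \frac{53}{8} e_{4} + \frac{93}{4} e_{1} e_{2} e_{3} - \frac{121}{6} e_{1} e_{2} e_{4} - \frac{121}{6} e_{1} e_{3} e_{4} + \frac{123}{8} e_{2} e_{3} e_{4}
Answer: -\frac{1659}{361} e_{1} - \frac{1186}{361} e_{2} + \frac{3455}{1444} e_{3} - \frac{2875}{361} e_{4}


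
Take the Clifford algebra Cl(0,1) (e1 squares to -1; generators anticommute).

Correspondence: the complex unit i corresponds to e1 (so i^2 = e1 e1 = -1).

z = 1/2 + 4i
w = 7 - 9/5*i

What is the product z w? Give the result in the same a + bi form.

In blades: z = 1/2 + 4*e1, w = 7 - 9/5*e1.
Distribute z over w term by term (generator squares from the signature, products reordered to ascending indices): (1/2)*w = 7/2 - 9/10*e1; (4*e1)*w = 36/5 + 28*e1.
Sum: 107/10 + 271/10*e1; translating back through the correspondence:
Answer: 107/10 + 271/10*i


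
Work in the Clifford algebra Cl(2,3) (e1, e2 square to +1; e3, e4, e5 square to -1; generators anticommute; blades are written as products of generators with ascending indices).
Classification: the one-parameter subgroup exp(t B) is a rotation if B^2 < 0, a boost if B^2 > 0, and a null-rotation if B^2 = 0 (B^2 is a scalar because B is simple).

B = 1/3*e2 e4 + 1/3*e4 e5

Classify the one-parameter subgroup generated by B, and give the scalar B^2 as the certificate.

B^2 term by term: the squares give (1/3)^2*(e2 e4)^2 + (1/3)^2*(e4 e5)^2 = 1/9*(+1) + 1/9*(-1) = 0 (each basis 2-blade squares to minus the product of its generators' squares); cross terms between blades sharing an index anticommute and cancel. So B^2 = 0.
Answer: null-rotation, certificate B^2 = 0. Key observation: B^2 = 0 is a conjugation invariant, so its sign decides the class regardless of the surface form of B.


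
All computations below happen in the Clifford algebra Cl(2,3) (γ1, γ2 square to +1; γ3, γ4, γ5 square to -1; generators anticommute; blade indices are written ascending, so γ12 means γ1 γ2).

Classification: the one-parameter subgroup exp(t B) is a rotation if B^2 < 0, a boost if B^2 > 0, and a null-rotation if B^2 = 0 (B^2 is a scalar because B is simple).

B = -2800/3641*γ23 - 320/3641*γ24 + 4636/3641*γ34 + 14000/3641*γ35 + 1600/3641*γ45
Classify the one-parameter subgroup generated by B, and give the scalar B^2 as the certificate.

B^2 term by term: the squares give (-2800/3641)^2*(γ23)^2 + (-320/3641)^2*(γ24)^2 + (4636/3641)^2*(γ34)^2 + (14000/3641)^2*(γ35)^2 + (1600/3641)^2*(γ45)^2 = 7840000/13256881*(+1) + 102400/13256881*(+1) + 21492496/13256881*(-1) + 196000000/13256881*(-1) + 2560000/13256881*(-1) = -16 (each basis 2-blade squares to minus the product of its generators' squares); cross terms between blades sharing an index anticommute and cancel; the commuting (index-disjoint) pairs give grade-4 terms 2*c*c'*(blade product), which cancel blade by blade — γ2345: -8960000/13256881 + 8960000/13256881 = 0 — confirming B is simple. So B^2 = -16.
Answer: rotation, certificate B^2 = -16. Certificate logic: -16 is a conjugation-invariant scalar, so its sign fixes rotation versus boost versus null-rotation outright.
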